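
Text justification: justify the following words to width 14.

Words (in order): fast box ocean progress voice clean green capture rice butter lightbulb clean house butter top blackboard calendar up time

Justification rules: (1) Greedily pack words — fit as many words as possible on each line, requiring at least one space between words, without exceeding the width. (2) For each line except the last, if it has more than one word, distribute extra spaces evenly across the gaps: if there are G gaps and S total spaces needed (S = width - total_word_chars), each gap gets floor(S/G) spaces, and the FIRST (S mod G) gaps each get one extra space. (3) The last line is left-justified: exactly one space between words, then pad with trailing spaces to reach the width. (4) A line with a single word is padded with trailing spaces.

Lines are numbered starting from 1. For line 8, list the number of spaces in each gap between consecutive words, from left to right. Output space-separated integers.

Line 1: ['fast', 'box', 'ocean'] (min_width=14, slack=0)
Line 2: ['progress', 'voice'] (min_width=14, slack=0)
Line 3: ['clean', 'green'] (min_width=11, slack=3)
Line 4: ['capture', 'rice'] (min_width=12, slack=2)
Line 5: ['butter'] (min_width=6, slack=8)
Line 6: ['lightbulb'] (min_width=9, slack=5)
Line 7: ['clean', 'house'] (min_width=11, slack=3)
Line 8: ['butter', 'top'] (min_width=10, slack=4)
Line 9: ['blackboard'] (min_width=10, slack=4)
Line 10: ['calendar', 'up'] (min_width=11, slack=3)
Line 11: ['time'] (min_width=4, slack=10)

Answer: 5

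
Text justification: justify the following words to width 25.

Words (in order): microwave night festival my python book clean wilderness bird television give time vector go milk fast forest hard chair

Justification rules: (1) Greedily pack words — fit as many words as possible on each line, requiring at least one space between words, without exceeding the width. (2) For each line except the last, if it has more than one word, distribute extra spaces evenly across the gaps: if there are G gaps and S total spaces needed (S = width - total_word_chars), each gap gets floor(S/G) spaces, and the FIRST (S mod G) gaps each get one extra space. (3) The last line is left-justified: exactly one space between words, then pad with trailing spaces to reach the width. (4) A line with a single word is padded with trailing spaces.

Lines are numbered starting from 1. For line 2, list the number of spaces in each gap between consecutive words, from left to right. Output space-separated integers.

Line 1: ['microwave', 'night', 'festival'] (min_width=24, slack=1)
Line 2: ['my', 'python', 'book', 'clean'] (min_width=20, slack=5)
Line 3: ['wilderness', 'bird'] (min_width=15, slack=10)
Line 4: ['television', 'give', 'time'] (min_width=20, slack=5)
Line 5: ['vector', 'go', 'milk', 'fast'] (min_width=19, slack=6)
Line 6: ['forest', 'hard', 'chair'] (min_width=17, slack=8)

Answer: 3 3 2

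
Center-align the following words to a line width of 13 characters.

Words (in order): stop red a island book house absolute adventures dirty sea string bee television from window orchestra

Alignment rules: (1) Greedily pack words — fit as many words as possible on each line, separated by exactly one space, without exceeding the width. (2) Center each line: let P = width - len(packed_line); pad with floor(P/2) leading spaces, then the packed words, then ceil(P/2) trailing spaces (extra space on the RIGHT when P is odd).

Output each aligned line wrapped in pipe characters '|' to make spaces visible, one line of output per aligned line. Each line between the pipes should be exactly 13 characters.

Answer: | stop red a  |
| island book |
|    house    |
|  absolute   |
| adventures  |
|  dirty sea  |
| string bee  |
| television  |
| from window |
|  orchestra  |

Derivation:
Line 1: ['stop', 'red', 'a'] (min_width=10, slack=3)
Line 2: ['island', 'book'] (min_width=11, slack=2)
Line 3: ['house'] (min_width=5, slack=8)
Line 4: ['absolute'] (min_width=8, slack=5)
Line 5: ['adventures'] (min_width=10, slack=3)
Line 6: ['dirty', 'sea'] (min_width=9, slack=4)
Line 7: ['string', 'bee'] (min_width=10, slack=3)
Line 8: ['television'] (min_width=10, slack=3)
Line 9: ['from', 'window'] (min_width=11, slack=2)
Line 10: ['orchestra'] (min_width=9, slack=4)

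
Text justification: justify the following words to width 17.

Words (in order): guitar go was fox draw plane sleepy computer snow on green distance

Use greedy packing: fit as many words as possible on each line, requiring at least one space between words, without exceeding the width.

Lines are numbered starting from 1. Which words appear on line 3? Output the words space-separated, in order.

Line 1: ['guitar', 'go', 'was', 'fox'] (min_width=17, slack=0)
Line 2: ['draw', 'plane', 'sleepy'] (min_width=17, slack=0)
Line 3: ['computer', 'snow', 'on'] (min_width=16, slack=1)
Line 4: ['green', 'distance'] (min_width=14, slack=3)

Answer: computer snow on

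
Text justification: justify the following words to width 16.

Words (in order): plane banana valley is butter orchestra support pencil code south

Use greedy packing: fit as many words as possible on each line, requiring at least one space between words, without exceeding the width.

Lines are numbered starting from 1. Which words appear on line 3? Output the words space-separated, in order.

Answer: orchestra

Derivation:
Line 1: ['plane', 'banana'] (min_width=12, slack=4)
Line 2: ['valley', 'is', 'butter'] (min_width=16, slack=0)
Line 3: ['orchestra'] (min_width=9, slack=7)
Line 4: ['support', 'pencil'] (min_width=14, slack=2)
Line 5: ['code', 'south'] (min_width=10, slack=6)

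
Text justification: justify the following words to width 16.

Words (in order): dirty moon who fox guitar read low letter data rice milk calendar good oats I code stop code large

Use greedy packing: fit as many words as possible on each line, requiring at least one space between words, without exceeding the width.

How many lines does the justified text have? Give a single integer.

Line 1: ['dirty', 'moon', 'who'] (min_width=14, slack=2)
Line 2: ['fox', 'guitar', 'read'] (min_width=15, slack=1)
Line 3: ['low', 'letter', 'data'] (min_width=15, slack=1)
Line 4: ['rice', 'milk'] (min_width=9, slack=7)
Line 5: ['calendar', 'good'] (min_width=13, slack=3)
Line 6: ['oats', 'I', 'code', 'stop'] (min_width=16, slack=0)
Line 7: ['code', 'large'] (min_width=10, slack=6)
Total lines: 7

Answer: 7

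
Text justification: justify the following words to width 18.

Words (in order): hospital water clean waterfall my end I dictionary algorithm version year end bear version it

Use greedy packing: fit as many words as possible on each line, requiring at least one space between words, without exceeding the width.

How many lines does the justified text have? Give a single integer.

Answer: 6

Derivation:
Line 1: ['hospital', 'water'] (min_width=14, slack=4)
Line 2: ['clean', 'waterfall', 'my'] (min_width=18, slack=0)
Line 3: ['end', 'I', 'dictionary'] (min_width=16, slack=2)
Line 4: ['algorithm', 'version'] (min_width=17, slack=1)
Line 5: ['year', 'end', 'bear'] (min_width=13, slack=5)
Line 6: ['version', 'it'] (min_width=10, slack=8)
Total lines: 6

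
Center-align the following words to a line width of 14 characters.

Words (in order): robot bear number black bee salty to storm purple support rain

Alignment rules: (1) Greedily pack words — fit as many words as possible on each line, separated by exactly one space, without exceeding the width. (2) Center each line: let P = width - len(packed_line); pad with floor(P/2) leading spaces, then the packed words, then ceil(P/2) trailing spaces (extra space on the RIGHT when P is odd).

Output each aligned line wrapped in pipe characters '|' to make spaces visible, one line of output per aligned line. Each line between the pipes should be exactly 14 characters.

Answer: |  robot bear  |
| number black |
| bee salty to |
| storm purple |
| support rain |

Derivation:
Line 1: ['robot', 'bear'] (min_width=10, slack=4)
Line 2: ['number', 'black'] (min_width=12, slack=2)
Line 3: ['bee', 'salty', 'to'] (min_width=12, slack=2)
Line 4: ['storm', 'purple'] (min_width=12, slack=2)
Line 5: ['support', 'rain'] (min_width=12, slack=2)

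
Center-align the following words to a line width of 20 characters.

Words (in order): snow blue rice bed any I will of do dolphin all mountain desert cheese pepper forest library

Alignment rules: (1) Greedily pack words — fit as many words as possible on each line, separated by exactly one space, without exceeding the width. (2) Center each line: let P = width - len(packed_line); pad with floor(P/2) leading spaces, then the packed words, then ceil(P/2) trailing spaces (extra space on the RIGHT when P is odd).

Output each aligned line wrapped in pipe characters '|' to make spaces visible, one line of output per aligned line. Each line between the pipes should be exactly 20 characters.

Answer: | snow blue rice bed |
|  any I will of do  |
|dolphin all mountain|
|desert cheese pepper|
|   forest library   |

Derivation:
Line 1: ['snow', 'blue', 'rice', 'bed'] (min_width=18, slack=2)
Line 2: ['any', 'I', 'will', 'of', 'do'] (min_width=16, slack=4)
Line 3: ['dolphin', 'all', 'mountain'] (min_width=20, slack=0)
Line 4: ['desert', 'cheese', 'pepper'] (min_width=20, slack=0)
Line 5: ['forest', 'library'] (min_width=14, slack=6)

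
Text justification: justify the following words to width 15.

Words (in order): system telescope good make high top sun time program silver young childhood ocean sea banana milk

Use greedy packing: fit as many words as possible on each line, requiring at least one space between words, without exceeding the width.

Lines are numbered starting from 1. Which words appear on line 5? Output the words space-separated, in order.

Line 1: ['system'] (min_width=6, slack=9)
Line 2: ['telescope', 'good'] (min_width=14, slack=1)
Line 3: ['make', 'high', 'top'] (min_width=13, slack=2)
Line 4: ['sun', 'time'] (min_width=8, slack=7)
Line 5: ['program', 'silver'] (min_width=14, slack=1)
Line 6: ['young', 'childhood'] (min_width=15, slack=0)
Line 7: ['ocean', 'sea'] (min_width=9, slack=6)
Line 8: ['banana', 'milk'] (min_width=11, slack=4)

Answer: program silver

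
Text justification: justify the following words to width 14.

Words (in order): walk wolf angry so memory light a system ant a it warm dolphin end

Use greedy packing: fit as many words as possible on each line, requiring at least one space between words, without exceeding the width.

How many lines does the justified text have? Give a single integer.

Answer: 6

Derivation:
Line 1: ['walk', 'wolf'] (min_width=9, slack=5)
Line 2: ['angry', 'so'] (min_width=8, slack=6)
Line 3: ['memory', 'light', 'a'] (min_width=14, slack=0)
Line 4: ['system', 'ant', 'a'] (min_width=12, slack=2)
Line 5: ['it', 'warm'] (min_width=7, slack=7)
Line 6: ['dolphin', 'end'] (min_width=11, slack=3)
Total lines: 6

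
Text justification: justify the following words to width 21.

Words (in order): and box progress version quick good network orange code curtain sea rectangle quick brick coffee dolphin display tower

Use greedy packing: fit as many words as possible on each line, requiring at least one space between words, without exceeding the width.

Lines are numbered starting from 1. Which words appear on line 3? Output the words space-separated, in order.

Answer: network orange code

Derivation:
Line 1: ['and', 'box', 'progress'] (min_width=16, slack=5)
Line 2: ['version', 'quick', 'good'] (min_width=18, slack=3)
Line 3: ['network', 'orange', 'code'] (min_width=19, slack=2)
Line 4: ['curtain', 'sea', 'rectangle'] (min_width=21, slack=0)
Line 5: ['quick', 'brick', 'coffee'] (min_width=18, slack=3)
Line 6: ['dolphin', 'display', 'tower'] (min_width=21, slack=0)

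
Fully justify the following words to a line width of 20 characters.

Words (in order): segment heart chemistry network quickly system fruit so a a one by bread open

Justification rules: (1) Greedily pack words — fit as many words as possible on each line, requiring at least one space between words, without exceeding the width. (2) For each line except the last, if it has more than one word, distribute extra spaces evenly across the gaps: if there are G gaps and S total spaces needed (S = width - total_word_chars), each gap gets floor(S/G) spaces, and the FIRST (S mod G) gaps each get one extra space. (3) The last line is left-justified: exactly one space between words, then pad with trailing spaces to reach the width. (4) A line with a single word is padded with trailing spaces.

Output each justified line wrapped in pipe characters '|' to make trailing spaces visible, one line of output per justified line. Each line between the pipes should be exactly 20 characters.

Line 1: ['segment', 'heart'] (min_width=13, slack=7)
Line 2: ['chemistry', 'network'] (min_width=17, slack=3)
Line 3: ['quickly', 'system', 'fruit'] (min_width=20, slack=0)
Line 4: ['so', 'a', 'a', 'one', 'by', 'bread'] (min_width=19, slack=1)
Line 5: ['open'] (min_width=4, slack=16)

Answer: |segment        heart|
|chemistry    network|
|quickly system fruit|
|so  a a one by bread|
|open                |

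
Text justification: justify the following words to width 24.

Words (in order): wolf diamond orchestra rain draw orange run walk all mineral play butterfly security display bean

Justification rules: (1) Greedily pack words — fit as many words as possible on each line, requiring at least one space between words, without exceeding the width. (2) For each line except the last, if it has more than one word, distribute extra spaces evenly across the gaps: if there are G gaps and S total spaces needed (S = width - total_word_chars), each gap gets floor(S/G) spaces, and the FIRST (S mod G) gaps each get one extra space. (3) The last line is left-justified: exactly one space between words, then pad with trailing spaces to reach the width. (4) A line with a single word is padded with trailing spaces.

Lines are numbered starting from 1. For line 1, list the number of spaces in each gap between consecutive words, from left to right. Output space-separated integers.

Line 1: ['wolf', 'diamond', 'orchestra'] (min_width=22, slack=2)
Line 2: ['rain', 'draw', 'orange', 'run'] (min_width=20, slack=4)
Line 3: ['walk', 'all', 'mineral', 'play'] (min_width=21, slack=3)
Line 4: ['butterfly', 'security'] (min_width=18, slack=6)
Line 5: ['display', 'bean'] (min_width=12, slack=12)

Answer: 2 2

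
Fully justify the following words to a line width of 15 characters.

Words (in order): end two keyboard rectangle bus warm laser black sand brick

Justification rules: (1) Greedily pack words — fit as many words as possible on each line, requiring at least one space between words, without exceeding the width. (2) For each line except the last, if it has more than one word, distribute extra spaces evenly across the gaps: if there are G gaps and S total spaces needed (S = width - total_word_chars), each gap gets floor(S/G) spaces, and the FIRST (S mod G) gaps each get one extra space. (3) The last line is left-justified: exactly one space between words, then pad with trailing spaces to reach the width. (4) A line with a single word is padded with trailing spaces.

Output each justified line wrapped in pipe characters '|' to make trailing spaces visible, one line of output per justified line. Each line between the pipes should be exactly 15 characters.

Answer: |end         two|
|keyboard       |
|rectangle   bus|
|warm      laser|
|black      sand|
|brick          |

Derivation:
Line 1: ['end', 'two'] (min_width=7, slack=8)
Line 2: ['keyboard'] (min_width=8, slack=7)
Line 3: ['rectangle', 'bus'] (min_width=13, slack=2)
Line 4: ['warm', 'laser'] (min_width=10, slack=5)
Line 5: ['black', 'sand'] (min_width=10, slack=5)
Line 6: ['brick'] (min_width=5, slack=10)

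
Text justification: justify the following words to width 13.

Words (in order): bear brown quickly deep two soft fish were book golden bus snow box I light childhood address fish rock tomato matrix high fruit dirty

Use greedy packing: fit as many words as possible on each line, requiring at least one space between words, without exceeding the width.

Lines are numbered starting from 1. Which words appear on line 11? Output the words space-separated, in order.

Answer: matrix high

Derivation:
Line 1: ['bear', 'brown'] (min_width=10, slack=3)
Line 2: ['quickly', 'deep'] (min_width=12, slack=1)
Line 3: ['two', 'soft', 'fish'] (min_width=13, slack=0)
Line 4: ['were', 'book'] (min_width=9, slack=4)
Line 5: ['golden', 'bus'] (min_width=10, slack=3)
Line 6: ['snow', 'box', 'I'] (min_width=10, slack=3)
Line 7: ['light'] (min_width=5, slack=8)
Line 8: ['childhood'] (min_width=9, slack=4)
Line 9: ['address', 'fish'] (min_width=12, slack=1)
Line 10: ['rock', 'tomato'] (min_width=11, slack=2)
Line 11: ['matrix', 'high'] (min_width=11, slack=2)
Line 12: ['fruit', 'dirty'] (min_width=11, slack=2)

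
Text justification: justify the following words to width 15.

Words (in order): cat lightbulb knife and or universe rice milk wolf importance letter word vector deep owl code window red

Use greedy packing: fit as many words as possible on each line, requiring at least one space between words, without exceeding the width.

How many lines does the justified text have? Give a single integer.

Answer: 8

Derivation:
Line 1: ['cat', 'lightbulb'] (min_width=13, slack=2)
Line 2: ['knife', 'and', 'or'] (min_width=12, slack=3)
Line 3: ['universe', 'rice'] (min_width=13, slack=2)
Line 4: ['milk', 'wolf'] (min_width=9, slack=6)
Line 5: ['importance'] (min_width=10, slack=5)
Line 6: ['letter', 'word'] (min_width=11, slack=4)
Line 7: ['vector', 'deep', 'owl'] (min_width=15, slack=0)
Line 8: ['code', 'window', 'red'] (min_width=15, slack=0)
Total lines: 8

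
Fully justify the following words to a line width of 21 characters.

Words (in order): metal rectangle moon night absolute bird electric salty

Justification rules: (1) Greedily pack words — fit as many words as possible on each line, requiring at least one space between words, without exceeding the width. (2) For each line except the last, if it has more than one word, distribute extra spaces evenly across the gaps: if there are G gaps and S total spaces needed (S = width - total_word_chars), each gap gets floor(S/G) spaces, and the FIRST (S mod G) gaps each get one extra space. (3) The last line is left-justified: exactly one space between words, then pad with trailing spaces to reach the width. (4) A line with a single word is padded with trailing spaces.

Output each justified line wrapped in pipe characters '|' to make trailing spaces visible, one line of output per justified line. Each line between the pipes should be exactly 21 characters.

Line 1: ['metal', 'rectangle', 'moon'] (min_width=20, slack=1)
Line 2: ['night', 'absolute', 'bird'] (min_width=19, slack=2)
Line 3: ['electric', 'salty'] (min_width=14, slack=7)

Answer: |metal  rectangle moon|
|night  absolute  bird|
|electric salty       |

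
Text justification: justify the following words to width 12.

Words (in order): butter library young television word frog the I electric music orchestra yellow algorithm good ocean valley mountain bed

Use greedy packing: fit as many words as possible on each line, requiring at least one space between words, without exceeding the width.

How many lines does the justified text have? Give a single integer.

Line 1: ['butter'] (min_width=6, slack=6)
Line 2: ['library'] (min_width=7, slack=5)
Line 3: ['young'] (min_width=5, slack=7)
Line 4: ['television'] (min_width=10, slack=2)
Line 5: ['word', 'frog'] (min_width=9, slack=3)
Line 6: ['the', 'I'] (min_width=5, slack=7)
Line 7: ['electric'] (min_width=8, slack=4)
Line 8: ['music'] (min_width=5, slack=7)
Line 9: ['orchestra'] (min_width=9, slack=3)
Line 10: ['yellow'] (min_width=6, slack=6)
Line 11: ['algorithm'] (min_width=9, slack=3)
Line 12: ['good', 'ocean'] (min_width=10, slack=2)
Line 13: ['valley'] (min_width=6, slack=6)
Line 14: ['mountain', 'bed'] (min_width=12, slack=0)
Total lines: 14

Answer: 14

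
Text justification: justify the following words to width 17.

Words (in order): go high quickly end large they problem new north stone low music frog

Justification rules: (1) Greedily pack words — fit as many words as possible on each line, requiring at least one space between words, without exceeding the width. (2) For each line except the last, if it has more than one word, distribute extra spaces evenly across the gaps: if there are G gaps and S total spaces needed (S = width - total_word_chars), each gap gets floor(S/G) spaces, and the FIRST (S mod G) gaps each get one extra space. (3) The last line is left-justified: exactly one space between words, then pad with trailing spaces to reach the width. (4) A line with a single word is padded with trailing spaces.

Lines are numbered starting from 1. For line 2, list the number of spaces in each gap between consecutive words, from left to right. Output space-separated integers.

Answer: 3 2

Derivation:
Line 1: ['go', 'high', 'quickly'] (min_width=15, slack=2)
Line 2: ['end', 'large', 'they'] (min_width=14, slack=3)
Line 3: ['problem', 'new', 'north'] (min_width=17, slack=0)
Line 4: ['stone', 'low', 'music'] (min_width=15, slack=2)
Line 5: ['frog'] (min_width=4, slack=13)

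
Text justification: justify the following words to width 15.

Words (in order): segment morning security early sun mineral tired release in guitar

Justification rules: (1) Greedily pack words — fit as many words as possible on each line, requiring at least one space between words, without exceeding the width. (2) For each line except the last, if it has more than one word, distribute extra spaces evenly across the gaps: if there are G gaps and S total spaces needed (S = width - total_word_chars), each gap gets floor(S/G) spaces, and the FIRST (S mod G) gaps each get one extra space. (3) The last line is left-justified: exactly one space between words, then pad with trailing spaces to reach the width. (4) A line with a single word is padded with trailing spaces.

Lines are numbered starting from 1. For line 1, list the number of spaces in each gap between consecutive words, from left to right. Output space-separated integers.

Answer: 1

Derivation:
Line 1: ['segment', 'morning'] (min_width=15, slack=0)
Line 2: ['security', 'early'] (min_width=14, slack=1)
Line 3: ['sun', 'mineral'] (min_width=11, slack=4)
Line 4: ['tired', 'release'] (min_width=13, slack=2)
Line 5: ['in', 'guitar'] (min_width=9, slack=6)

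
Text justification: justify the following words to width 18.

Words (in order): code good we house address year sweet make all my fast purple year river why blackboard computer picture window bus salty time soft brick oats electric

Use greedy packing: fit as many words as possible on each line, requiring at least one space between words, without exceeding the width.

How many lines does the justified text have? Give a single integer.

Line 1: ['code', 'good', 'we', 'house'] (min_width=18, slack=0)
Line 2: ['address', 'year', 'sweet'] (min_width=18, slack=0)
Line 3: ['make', 'all', 'my', 'fast'] (min_width=16, slack=2)
Line 4: ['purple', 'year', 'river'] (min_width=17, slack=1)
Line 5: ['why', 'blackboard'] (min_width=14, slack=4)
Line 6: ['computer', 'picture'] (min_width=16, slack=2)
Line 7: ['window', 'bus', 'salty'] (min_width=16, slack=2)
Line 8: ['time', 'soft', 'brick'] (min_width=15, slack=3)
Line 9: ['oats', 'electric'] (min_width=13, slack=5)
Total lines: 9

Answer: 9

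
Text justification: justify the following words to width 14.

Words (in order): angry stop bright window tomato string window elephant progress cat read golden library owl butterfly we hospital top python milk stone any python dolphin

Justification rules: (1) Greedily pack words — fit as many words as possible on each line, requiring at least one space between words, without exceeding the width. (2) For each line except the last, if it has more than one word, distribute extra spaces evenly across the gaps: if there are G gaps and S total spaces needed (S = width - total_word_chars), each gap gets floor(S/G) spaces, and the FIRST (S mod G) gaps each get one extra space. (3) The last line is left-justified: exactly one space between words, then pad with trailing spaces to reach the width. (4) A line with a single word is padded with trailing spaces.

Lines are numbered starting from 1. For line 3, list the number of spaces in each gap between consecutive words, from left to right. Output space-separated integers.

Line 1: ['angry', 'stop'] (min_width=10, slack=4)
Line 2: ['bright', 'window'] (min_width=13, slack=1)
Line 3: ['tomato', 'string'] (min_width=13, slack=1)
Line 4: ['window'] (min_width=6, slack=8)
Line 5: ['elephant'] (min_width=8, slack=6)
Line 6: ['progress', 'cat'] (min_width=12, slack=2)
Line 7: ['read', 'golden'] (min_width=11, slack=3)
Line 8: ['library', 'owl'] (min_width=11, slack=3)
Line 9: ['butterfly', 'we'] (min_width=12, slack=2)
Line 10: ['hospital', 'top'] (min_width=12, slack=2)
Line 11: ['python', 'milk'] (min_width=11, slack=3)
Line 12: ['stone', 'any'] (min_width=9, slack=5)
Line 13: ['python', 'dolphin'] (min_width=14, slack=0)

Answer: 2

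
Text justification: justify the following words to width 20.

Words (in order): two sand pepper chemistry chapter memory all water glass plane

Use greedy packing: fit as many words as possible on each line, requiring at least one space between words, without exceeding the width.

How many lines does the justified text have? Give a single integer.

Line 1: ['two', 'sand', 'pepper'] (min_width=15, slack=5)
Line 2: ['chemistry', 'chapter'] (min_width=17, slack=3)
Line 3: ['memory', 'all', 'water'] (min_width=16, slack=4)
Line 4: ['glass', 'plane'] (min_width=11, slack=9)
Total lines: 4

Answer: 4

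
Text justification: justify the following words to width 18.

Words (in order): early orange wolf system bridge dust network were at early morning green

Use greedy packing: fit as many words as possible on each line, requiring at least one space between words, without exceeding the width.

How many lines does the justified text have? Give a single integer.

Answer: 5

Derivation:
Line 1: ['early', 'orange', 'wolf'] (min_width=17, slack=1)
Line 2: ['system', 'bridge', 'dust'] (min_width=18, slack=0)
Line 3: ['network', 'were', 'at'] (min_width=15, slack=3)
Line 4: ['early', 'morning'] (min_width=13, slack=5)
Line 5: ['green'] (min_width=5, slack=13)
Total lines: 5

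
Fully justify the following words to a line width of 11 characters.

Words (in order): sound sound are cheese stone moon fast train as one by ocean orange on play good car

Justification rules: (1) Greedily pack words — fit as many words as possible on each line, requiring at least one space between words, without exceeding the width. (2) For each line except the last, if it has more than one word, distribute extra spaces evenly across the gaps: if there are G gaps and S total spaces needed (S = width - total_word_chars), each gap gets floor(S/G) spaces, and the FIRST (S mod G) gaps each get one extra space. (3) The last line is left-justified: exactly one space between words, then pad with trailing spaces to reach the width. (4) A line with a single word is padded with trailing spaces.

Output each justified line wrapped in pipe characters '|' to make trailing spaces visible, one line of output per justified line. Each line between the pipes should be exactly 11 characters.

Answer: |sound sound|
|are  cheese|
|stone  moon|
|fast  train|
|as  one  by|
|ocean      |
|orange   on|
|play   good|
|car        |

Derivation:
Line 1: ['sound', 'sound'] (min_width=11, slack=0)
Line 2: ['are', 'cheese'] (min_width=10, slack=1)
Line 3: ['stone', 'moon'] (min_width=10, slack=1)
Line 4: ['fast', 'train'] (min_width=10, slack=1)
Line 5: ['as', 'one', 'by'] (min_width=9, slack=2)
Line 6: ['ocean'] (min_width=5, slack=6)
Line 7: ['orange', 'on'] (min_width=9, slack=2)
Line 8: ['play', 'good'] (min_width=9, slack=2)
Line 9: ['car'] (min_width=3, slack=8)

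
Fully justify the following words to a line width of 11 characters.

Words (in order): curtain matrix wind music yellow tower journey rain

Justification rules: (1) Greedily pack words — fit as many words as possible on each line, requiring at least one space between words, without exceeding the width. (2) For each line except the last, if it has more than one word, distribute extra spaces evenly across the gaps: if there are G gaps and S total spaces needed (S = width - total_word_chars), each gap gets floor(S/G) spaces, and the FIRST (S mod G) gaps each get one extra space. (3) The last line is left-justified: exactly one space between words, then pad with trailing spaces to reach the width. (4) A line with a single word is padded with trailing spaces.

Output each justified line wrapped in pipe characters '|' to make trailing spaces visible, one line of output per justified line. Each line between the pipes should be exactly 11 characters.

Line 1: ['curtain'] (min_width=7, slack=4)
Line 2: ['matrix', 'wind'] (min_width=11, slack=0)
Line 3: ['music'] (min_width=5, slack=6)
Line 4: ['yellow'] (min_width=6, slack=5)
Line 5: ['tower'] (min_width=5, slack=6)
Line 6: ['journey'] (min_width=7, slack=4)
Line 7: ['rain'] (min_width=4, slack=7)

Answer: |curtain    |
|matrix wind|
|music      |
|yellow     |
|tower      |
|journey    |
|rain       |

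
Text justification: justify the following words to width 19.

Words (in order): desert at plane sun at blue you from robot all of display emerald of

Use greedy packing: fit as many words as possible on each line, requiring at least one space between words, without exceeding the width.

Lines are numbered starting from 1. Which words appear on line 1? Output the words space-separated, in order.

Line 1: ['desert', 'at', 'plane', 'sun'] (min_width=19, slack=0)
Line 2: ['at', 'blue', 'you', 'from'] (min_width=16, slack=3)
Line 3: ['robot', 'all', 'of'] (min_width=12, slack=7)
Line 4: ['display', 'emerald', 'of'] (min_width=18, slack=1)

Answer: desert at plane sun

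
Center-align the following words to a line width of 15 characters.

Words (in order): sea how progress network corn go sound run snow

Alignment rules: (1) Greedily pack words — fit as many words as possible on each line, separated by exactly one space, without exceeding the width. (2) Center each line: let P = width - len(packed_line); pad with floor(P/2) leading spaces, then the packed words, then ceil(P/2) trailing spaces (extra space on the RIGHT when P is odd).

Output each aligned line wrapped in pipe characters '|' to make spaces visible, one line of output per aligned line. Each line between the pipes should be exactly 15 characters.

Line 1: ['sea', 'how'] (min_width=7, slack=8)
Line 2: ['progress'] (min_width=8, slack=7)
Line 3: ['network', 'corn', 'go'] (min_width=15, slack=0)
Line 4: ['sound', 'run', 'snow'] (min_width=14, slack=1)

Answer: |    sea how    |
|   progress    |
|network corn go|
|sound run snow |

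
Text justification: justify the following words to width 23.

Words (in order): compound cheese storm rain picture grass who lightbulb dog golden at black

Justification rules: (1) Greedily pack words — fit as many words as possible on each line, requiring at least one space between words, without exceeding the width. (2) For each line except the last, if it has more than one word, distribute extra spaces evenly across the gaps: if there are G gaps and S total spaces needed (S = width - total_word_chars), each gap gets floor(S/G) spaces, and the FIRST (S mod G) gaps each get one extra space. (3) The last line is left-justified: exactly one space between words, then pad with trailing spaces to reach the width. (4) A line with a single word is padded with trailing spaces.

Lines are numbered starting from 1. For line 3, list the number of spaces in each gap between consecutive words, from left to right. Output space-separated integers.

Answer: 1 1 1

Derivation:
Line 1: ['compound', 'cheese', 'storm'] (min_width=21, slack=2)
Line 2: ['rain', 'picture', 'grass', 'who'] (min_width=22, slack=1)
Line 3: ['lightbulb', 'dog', 'golden', 'at'] (min_width=23, slack=0)
Line 4: ['black'] (min_width=5, slack=18)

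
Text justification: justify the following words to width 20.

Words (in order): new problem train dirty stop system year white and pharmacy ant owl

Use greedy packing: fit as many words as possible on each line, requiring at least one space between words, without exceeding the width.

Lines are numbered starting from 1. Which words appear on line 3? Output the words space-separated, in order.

Answer: year white and

Derivation:
Line 1: ['new', 'problem', 'train'] (min_width=17, slack=3)
Line 2: ['dirty', 'stop', 'system'] (min_width=17, slack=3)
Line 3: ['year', 'white', 'and'] (min_width=14, slack=6)
Line 4: ['pharmacy', 'ant', 'owl'] (min_width=16, slack=4)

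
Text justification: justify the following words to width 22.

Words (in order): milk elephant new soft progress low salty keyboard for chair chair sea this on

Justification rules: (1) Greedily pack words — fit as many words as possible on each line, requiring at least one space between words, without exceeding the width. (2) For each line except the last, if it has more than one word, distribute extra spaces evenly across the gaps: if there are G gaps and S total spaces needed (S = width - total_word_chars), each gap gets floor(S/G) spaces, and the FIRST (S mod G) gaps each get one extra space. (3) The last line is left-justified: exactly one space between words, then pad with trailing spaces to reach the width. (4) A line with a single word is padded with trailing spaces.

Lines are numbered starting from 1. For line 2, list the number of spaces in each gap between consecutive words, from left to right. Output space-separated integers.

Line 1: ['milk', 'elephant', 'new', 'soft'] (min_width=22, slack=0)
Line 2: ['progress', 'low', 'salty'] (min_width=18, slack=4)
Line 3: ['keyboard', 'for', 'chair'] (min_width=18, slack=4)
Line 4: ['chair', 'sea', 'this', 'on'] (min_width=17, slack=5)

Answer: 3 3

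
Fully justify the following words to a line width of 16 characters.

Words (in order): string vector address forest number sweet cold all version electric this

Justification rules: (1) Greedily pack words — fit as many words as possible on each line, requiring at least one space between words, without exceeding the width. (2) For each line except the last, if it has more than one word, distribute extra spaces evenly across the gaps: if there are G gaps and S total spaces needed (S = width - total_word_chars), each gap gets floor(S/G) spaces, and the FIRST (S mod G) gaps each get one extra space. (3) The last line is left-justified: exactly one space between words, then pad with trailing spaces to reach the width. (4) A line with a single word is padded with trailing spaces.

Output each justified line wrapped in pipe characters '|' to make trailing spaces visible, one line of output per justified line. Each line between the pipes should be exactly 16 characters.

Answer: |string    vector|
|address   forest|
|number     sweet|
|cold all version|
|electric this   |

Derivation:
Line 1: ['string', 'vector'] (min_width=13, slack=3)
Line 2: ['address', 'forest'] (min_width=14, slack=2)
Line 3: ['number', 'sweet'] (min_width=12, slack=4)
Line 4: ['cold', 'all', 'version'] (min_width=16, slack=0)
Line 5: ['electric', 'this'] (min_width=13, slack=3)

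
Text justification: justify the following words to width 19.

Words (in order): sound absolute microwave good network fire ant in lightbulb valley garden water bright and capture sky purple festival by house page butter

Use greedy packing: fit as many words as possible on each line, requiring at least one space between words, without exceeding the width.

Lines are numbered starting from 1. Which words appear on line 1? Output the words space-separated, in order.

Answer: sound absolute

Derivation:
Line 1: ['sound', 'absolute'] (min_width=14, slack=5)
Line 2: ['microwave', 'good'] (min_width=14, slack=5)
Line 3: ['network', 'fire', 'ant', 'in'] (min_width=19, slack=0)
Line 4: ['lightbulb', 'valley'] (min_width=16, slack=3)
Line 5: ['garden', 'water', 'bright'] (min_width=19, slack=0)
Line 6: ['and', 'capture', 'sky'] (min_width=15, slack=4)
Line 7: ['purple', 'festival', 'by'] (min_width=18, slack=1)
Line 8: ['house', 'page', 'butter'] (min_width=17, slack=2)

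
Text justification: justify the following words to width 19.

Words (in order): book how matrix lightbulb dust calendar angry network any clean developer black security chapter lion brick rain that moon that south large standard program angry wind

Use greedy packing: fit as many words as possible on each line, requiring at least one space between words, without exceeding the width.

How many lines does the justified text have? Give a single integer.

Line 1: ['book', 'how', 'matrix'] (min_width=15, slack=4)
Line 2: ['lightbulb', 'dust'] (min_width=14, slack=5)
Line 3: ['calendar', 'angry'] (min_width=14, slack=5)
Line 4: ['network', 'any', 'clean'] (min_width=17, slack=2)
Line 5: ['developer', 'black'] (min_width=15, slack=4)
Line 6: ['security', 'chapter'] (min_width=16, slack=3)
Line 7: ['lion', 'brick', 'rain'] (min_width=15, slack=4)
Line 8: ['that', 'moon', 'that'] (min_width=14, slack=5)
Line 9: ['south', 'large'] (min_width=11, slack=8)
Line 10: ['standard', 'program'] (min_width=16, slack=3)
Line 11: ['angry', 'wind'] (min_width=10, slack=9)
Total lines: 11

Answer: 11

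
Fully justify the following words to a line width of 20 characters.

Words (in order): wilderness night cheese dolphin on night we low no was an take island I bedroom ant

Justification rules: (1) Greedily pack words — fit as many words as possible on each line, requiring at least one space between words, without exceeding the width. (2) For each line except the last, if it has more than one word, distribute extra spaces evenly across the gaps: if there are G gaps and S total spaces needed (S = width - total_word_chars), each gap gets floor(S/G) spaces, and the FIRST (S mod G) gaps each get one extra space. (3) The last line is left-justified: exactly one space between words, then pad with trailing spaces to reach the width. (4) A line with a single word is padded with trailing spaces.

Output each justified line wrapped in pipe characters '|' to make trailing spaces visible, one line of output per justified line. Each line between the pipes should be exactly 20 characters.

Answer: |wilderness     night|
|cheese   dolphin  on|
|night  we low no was|
|an   take  island  I|
|bedroom ant         |

Derivation:
Line 1: ['wilderness', 'night'] (min_width=16, slack=4)
Line 2: ['cheese', 'dolphin', 'on'] (min_width=17, slack=3)
Line 3: ['night', 'we', 'low', 'no', 'was'] (min_width=19, slack=1)
Line 4: ['an', 'take', 'island', 'I'] (min_width=16, slack=4)
Line 5: ['bedroom', 'ant'] (min_width=11, slack=9)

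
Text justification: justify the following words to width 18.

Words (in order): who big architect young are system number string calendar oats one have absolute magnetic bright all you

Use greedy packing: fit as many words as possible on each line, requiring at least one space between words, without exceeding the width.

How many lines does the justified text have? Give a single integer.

Answer: 7

Derivation:
Line 1: ['who', 'big', 'architect'] (min_width=17, slack=1)
Line 2: ['young', 'are', 'system'] (min_width=16, slack=2)
Line 3: ['number', 'string'] (min_width=13, slack=5)
Line 4: ['calendar', 'oats', 'one'] (min_width=17, slack=1)
Line 5: ['have', 'absolute'] (min_width=13, slack=5)
Line 6: ['magnetic', 'bright'] (min_width=15, slack=3)
Line 7: ['all', 'you'] (min_width=7, slack=11)
Total lines: 7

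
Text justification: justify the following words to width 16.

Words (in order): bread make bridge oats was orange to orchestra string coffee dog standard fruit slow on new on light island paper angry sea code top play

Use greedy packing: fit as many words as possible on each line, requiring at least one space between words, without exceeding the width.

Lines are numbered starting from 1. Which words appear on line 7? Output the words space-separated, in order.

Answer: slow on new on

Derivation:
Line 1: ['bread', 'make'] (min_width=10, slack=6)
Line 2: ['bridge', 'oats', 'was'] (min_width=15, slack=1)
Line 3: ['orange', 'to'] (min_width=9, slack=7)
Line 4: ['orchestra', 'string'] (min_width=16, slack=0)
Line 5: ['coffee', 'dog'] (min_width=10, slack=6)
Line 6: ['standard', 'fruit'] (min_width=14, slack=2)
Line 7: ['slow', 'on', 'new', 'on'] (min_width=14, slack=2)
Line 8: ['light', 'island'] (min_width=12, slack=4)
Line 9: ['paper', 'angry', 'sea'] (min_width=15, slack=1)
Line 10: ['code', 'top', 'play'] (min_width=13, slack=3)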